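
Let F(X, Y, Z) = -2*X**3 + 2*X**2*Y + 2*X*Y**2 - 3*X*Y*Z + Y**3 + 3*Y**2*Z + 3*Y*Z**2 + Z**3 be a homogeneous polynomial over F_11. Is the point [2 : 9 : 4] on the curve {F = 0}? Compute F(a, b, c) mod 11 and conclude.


F(2,9,4) ≡ 7 (mod 11); P is NOT on the curve.

Evaluate F(2, 9, 4) term-by-term (mod 11).
  -2*X**3 ↦ -2·8·1·1 = -16
  2*X**2*Y ↦ 2·4·9·1 = 72
  2*X*Y**2 ↦ 2·2·81·1 = 324
  -3*X*Y*Z ↦ -3·2·9·4 = -216
  Y**3 ↦ 1·1·729·1 = 729
  3*Y**2*Z ↦ 3·1·81·4 = 972
  3*Y*Z**2 ↦ 3·1·9·16 = 432
  Z**3 ↦ 1·1·1·64 = 64
Sum: F(2, 9, 4) = (-16) + (72) + (324) + (-216) + (729) + (972) + (432) + (64) = 2361.
Reducing mod 11: 2361 ≡ 7 (mod 11).
Since F(a, b, c) ≡ 7 ≠ 0 (mod 11), P does NOT lie on the curve.


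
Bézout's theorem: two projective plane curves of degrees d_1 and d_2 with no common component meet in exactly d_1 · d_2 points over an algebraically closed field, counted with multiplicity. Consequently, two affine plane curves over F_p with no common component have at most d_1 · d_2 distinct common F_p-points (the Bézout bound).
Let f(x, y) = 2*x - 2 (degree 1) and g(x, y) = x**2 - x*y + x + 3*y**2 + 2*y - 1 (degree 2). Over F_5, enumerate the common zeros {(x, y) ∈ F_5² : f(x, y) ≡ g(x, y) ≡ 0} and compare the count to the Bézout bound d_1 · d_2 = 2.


Common zeros: {(1, 1), (1, 2)}; count = 2; Bézout bound = 2.

deg(f) = 1, deg(g) = 2, so Bézout bound = 2.
Scan x ∈ F_5. For each x, list the y ∈ F_5 with f(x, y) ≡ 0 and those with g(x, y) ≡ 0 (mod 5); the common zeros in that column are the intersection.
  x = 0: f ≡ 0 at y ∈ ∅; g ≡ 0 at y ∈ {2, 4}; common: ∅.
  x = 1: f ≡ 0 at y ∈ {0, 1, 2, 3, 4}; g ≡ 0 at y ∈ {1, 2}; common: {1, 2}.
  x = 2: f ≡ 0 at y ∈ ∅; g ≡ 0 at y ∈ {0}; common: ∅.
  x = 3: f ≡ 0 at y ∈ ∅; g ≡ 0 at y ∈ {3, 4}; common: ∅.
  x = 4: f ≡ 0 at y ∈ ∅; g ≡ 0 at y ∈ {1, 3}; common: ∅.
Collecting: common zeros = {(1, 1), (1, 2)}, so the count is 2.
Comparison with the Bézout bound: 2 ≤ 2 = deg(f)·deg(g), as expected for curves with no common component (the bound is attained).


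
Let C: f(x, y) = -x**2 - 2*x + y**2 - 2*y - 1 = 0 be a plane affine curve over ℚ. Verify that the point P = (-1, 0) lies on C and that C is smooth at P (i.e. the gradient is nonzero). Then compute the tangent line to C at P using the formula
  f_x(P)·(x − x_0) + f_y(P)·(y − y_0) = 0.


Tangent line at P: -2*y = 0.

Step 1: f(-1, 0) = 0, so P lies on C.
Step 2: partial derivatives
  f_x(x, y) = -2*x - 2, f_y(x, y) = 2*y - 2.
  f_x(P) = 0, f_y(P) = -2 (gradient nonzero, so P is smooth).
Step 3: tangent line at P: 0·(x − -1) + -2·(y − 0) = 0.
Expanding: -2*y = 0.


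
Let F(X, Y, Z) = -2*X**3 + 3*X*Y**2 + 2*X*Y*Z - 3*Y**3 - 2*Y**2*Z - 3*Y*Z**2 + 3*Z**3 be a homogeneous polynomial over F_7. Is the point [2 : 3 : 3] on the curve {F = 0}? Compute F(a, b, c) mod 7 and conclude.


F(2,3,3) ≡ 2 (mod 7); P is NOT on the curve.

Evaluate F(2, 3, 3) term-by-term (mod 7).
  -2*X**3 ↦ -2·8·1·1 = -16
  3*X*Y**2 ↦ 3·2·9·1 = 54
  2*X*Y*Z ↦ 2·2·3·3 = 36
  -3*Y**3 ↦ -3·1·27·1 = -81
  -2*Y**2*Z ↦ -2·1·9·3 = -54
  -3*Y*Z**2 ↦ -3·1·3·9 = -81
  3*Z**3 ↦ 3·1·1·27 = 81
Sum: F(2, 3, 3) = (-16) + (54) + (36) + (-81) + (-54) + (-81) + (81) = -61.
Reducing mod 7: -61 ≡ 2 (mod 7).
Since F(a, b, c) ≡ 2 ≠ 0 (mod 7), P does NOT lie on the curve.


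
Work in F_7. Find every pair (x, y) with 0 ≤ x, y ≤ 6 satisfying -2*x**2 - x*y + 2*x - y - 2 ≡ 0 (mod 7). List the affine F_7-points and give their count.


Affine F_7-points: {(0, 5), (1, 6), (2, 5), (3, 0), (4, 6), (5, 0)}; count = 6.

For each of the 49 pairs (x, y) ∈ F_7², evaluate f(x, y) mod 7. Record the zeros.
  x = 0: [0↦5, 1↦4, 2↦3, 3↦2, 4↦1, 5↦0, 6↦6]  zeros at y ∈ {5}
  x = 1: [0↦5, 1↦3, 2↦1, 3↦6, 4↦4, 5↦2, 6↦0]  zeros at y ∈ {6}
  x = 2: [0↦1, 1↦5, 2↦2, 3↦6, 4↦3, 5↦0, 6↦4]  zeros at y ∈ {5}
  x = 3: [0↦0, 1↦3, 2↦6, 3↦2, 4↦5, 5↦1, 6↦4]  zeros at y ∈ {0}
  x = 4: [0↦2, 1↦4, 2↦6, 3↦1, 4↦3, 5↦5, 6↦0]  zeros at y ∈ {6}
  x = 5: [0↦0, 1↦1, 2↦2, 3↦3, 4↦4, 5↦5, 6↦6]  zeros at y ∈ {0}
  x = 6: [0↦1, 1↦1, 2↦1, 3↦1, 4↦1, 5↦1, 6↦1]  zeros at y ∈ ∅
Collecting zeros: affine points = {(0, 5), (1, 6), (2, 5), (3, 0), (4, 6), (5, 0)}.
Total count |C(F_7)_aff| = 6.


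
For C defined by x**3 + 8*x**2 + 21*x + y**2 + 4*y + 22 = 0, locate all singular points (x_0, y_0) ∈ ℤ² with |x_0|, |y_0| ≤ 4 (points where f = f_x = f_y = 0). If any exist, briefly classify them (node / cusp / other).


Singular points: {(-3, -2)}; classification: node.

Compute partial derivatives:
  f_x = 3*x**2 + 16*x + 21.
  f_y = 2*y + 4.
Scan x_0 ∈ {−4, ..., 4}. For each x_0, f_y(x_0, y) is a polynomial in y; find its integer roots y ∈ {−4, ..., 4}, then test f_x and f at those candidates.
  x = -4: f_y(-4, y) = 2*y + 4; vanishes at y ∈ {-2}. (-4, -2): f_x = 5 ≠ 0.
  x = -3: f_y(-3, y) = 2*y + 4; vanishes at y ∈ {-2}. (-3, -2): f_x = 0, f = 0 — SINGULAR.
  x = -2: f_y(-2, y) = 2*y + 4; vanishes at y ∈ {-2}. (-2, -2): f_x = 1 ≠ 0.
  x = -1: f_y(-1, y) = 2*y + 4; vanishes at y ∈ {-2}. (-1, -2): f_x = 8 ≠ 0.
  x = 0: f_y(0, y) = 2*y + 4; vanishes at y ∈ {-2}. (0, -2): f_x = 21 ≠ 0.
  x = 1: f_y(1, y) = 2*y + 4; vanishes at y ∈ {-2}. (1, -2): f_x = 40 ≠ 0.
  x = 2: f_y(2, y) = 2*y + 4; vanishes at y ∈ {-2}. (2, -2): f_x = 65 ≠ 0.
  x = 3: f_y(3, y) = 2*y + 4; vanishes at y ∈ {-2}. (3, -2): f_x = 96 ≠ 0.
  x = 4: f_y(4, y) = 2*y + 4; vanishes at y ∈ {-2}. (4, -2): f_x = 133 ≠ 0.
Only singular point on the grid: (-3, -2).
Classify: substitute x = -3 + u, y = -2 + v and expand: f = u**3 - u**2 + v**2.
No constant or linear terms (consistent with a singular point). Quadratic part: -u**2 + v**2. Cubic part: u**3.
The quadratic part v**2 - u**2 = (v − u)(v + u) splits into two distinct linear factors, so there are two distinct tangent lines y − -2 = ±(x − -3) — this is a node (ordinary double point).
Classification: node.


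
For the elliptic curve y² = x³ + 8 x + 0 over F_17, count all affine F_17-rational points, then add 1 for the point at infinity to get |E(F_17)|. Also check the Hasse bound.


Affine points = {(0, 0), (1, 3), (1, 14), (3, 0), (6, 3), (6, 14), (7, 5), (7, 12), (8, 7), (8, 10), (9, 6), (9, 11), (10, 3), (10, 14), (11, 5), (11, 12), (14, 0), (16, 5), (16, 12)}; affine count = 19; |E(F_17)| = 20.

Discriminant check: Δ ∝ 4a³ + 27b² = 4·8³ + 27·0² = 4·512 + 27·0 ≡ 8 (mod 17). Nonzero ⇒ E is nonsingular.
For each x ∈ F_17, compute rhs = x³ + 8·x + 0 mod 17, then count y ∈ F_17 with y² ≡ rhs.
  x = 0: rhs = 0, matching y values: 0 (1 points).
  x = 1: rhs = 9, matching y values: 3, 14 (2 points).
  x = 2: rhs = 7, matching y values: none (0 points).
  x = 3: rhs = 0, matching y values: 0 (1 points).
  x = 4: rhs = 11, matching y values: none (0 points).
  x = 5: rhs = 12, matching y values: none (0 points).
  x = 6: rhs = 9, matching y values: 3, 14 (2 points).
  x = 7: rhs = 8, matching y values: 5, 12 (2 points).
  x = 8: rhs = 15, matching y values: 7, 10 (2 points).
  x = 9: rhs = 2, matching y values: 6, 11 (2 points).
  x = 10: rhs = 9, matching y values: 3, 14 (2 points).
  x = 11: rhs = 8, matching y values: 5, 12 (2 points).
  x = 12: rhs = 5, matching y values: none (0 points).
  x = 13: rhs = 6, matching y values: none (0 points).
  x = 14: rhs = 0, matching y values: 0 (1 points).
  x = 15: rhs = 10, matching y values: none (0 points).
  x = 16: rhs = 8, matching y values: 5, 12 (2 points).
Total affine count: 19.
Full point count |E(F_17)| = 19 + 1 = 20.
Hasse bound: |20 − (17+1)| = |2| = 2 ≤ 2√17 ≈ 8.2462 ✓.


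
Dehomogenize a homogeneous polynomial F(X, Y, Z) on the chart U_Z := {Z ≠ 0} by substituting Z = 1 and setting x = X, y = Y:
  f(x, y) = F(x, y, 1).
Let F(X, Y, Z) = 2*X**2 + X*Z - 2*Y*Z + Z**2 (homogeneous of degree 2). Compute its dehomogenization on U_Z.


f(x, y) = 2*x**2 + x - 2*y + 1

On U_Z we set Z = 1. Each monomial c·X^i·Y^j·Z^k in F becomes c·x^i·y^j·1^k = c·x^i·y^j.
Substituting Z = 1: F(X, Y, 1) = 2*x**2 + x - 2*y + 1.
Note: deg(f) ≤ deg(F) = 2; strict inequality happens when F is divisible by Z (lost terms).


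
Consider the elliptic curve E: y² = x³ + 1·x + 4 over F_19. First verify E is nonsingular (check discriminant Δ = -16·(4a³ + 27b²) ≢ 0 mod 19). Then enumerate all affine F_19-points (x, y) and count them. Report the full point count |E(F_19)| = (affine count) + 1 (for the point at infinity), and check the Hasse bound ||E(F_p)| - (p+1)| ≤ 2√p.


Affine points = {(0, 2), (0, 17), (1, 5), (1, 14), (5, 1), (5, 18), (6, 6), (6, 13), (8, 7), (8, 12), (9, 1), (9, 18), (10, 8), (10, 11), (11, 4), (11, 15), (14, 8), (14, 11)}; affine count = 18; |E(F_19)| = 19.

Discriminant check: Δ ∝ 4a³ + 27b² = 4·1³ + 27·4² = 4·1 + 27·16 ≡ 18 (mod 19). Nonzero ⇒ E is nonsingular.
For each x ∈ F_19, compute rhs = x³ + 1·x + 4 mod 19, then count y ∈ F_19 with y² ≡ rhs.
  x = 0: rhs = 4, matching y values: 2, 17 (2 points).
  x = 1: rhs = 6, matching y values: 5, 14 (2 points).
  x = 2: rhs = 14, matching y values: none (0 points).
  x = 3: rhs = 15, matching y values: none (0 points).
  x = 4: rhs = 15, matching y values: none (0 points).
  x = 5: rhs = 1, matching y values: 1, 18 (2 points).
  x = 6: rhs = 17, matching y values: 6, 13 (2 points).
  x = 7: rhs = 12, matching y values: none (0 points).
  x = 8: rhs = 11, matching y values: 7, 12 (2 points).
  x = 9: rhs = 1, matching y values: 1, 18 (2 points).
  x = 10: rhs = 7, matching y values: 8, 11 (2 points).
  x = 11: rhs = 16, matching y values: 4, 15 (2 points).
  x = 12: rhs = 15, matching y values: none (0 points).
  x = 13: rhs = 10, matching y values: none (0 points).
  x = 14: rhs = 7, matching y values: 8, 11 (2 points).
  x = 15: rhs = 12, matching y values: none (0 points).
  x = 16: rhs = 12, matching y values: none (0 points).
  x = 17: rhs = 13, matching y values: none (0 points).
  x = 18: rhs = 2, matching y values: none (0 points).
Total affine count: 18.
Full point count |E(F_19)| = 18 + 1 = 19.
Hasse bound: |19 − (19+1)| = |-1| = 1 ≤ 2√19 ≈ 8.7178 ✓.


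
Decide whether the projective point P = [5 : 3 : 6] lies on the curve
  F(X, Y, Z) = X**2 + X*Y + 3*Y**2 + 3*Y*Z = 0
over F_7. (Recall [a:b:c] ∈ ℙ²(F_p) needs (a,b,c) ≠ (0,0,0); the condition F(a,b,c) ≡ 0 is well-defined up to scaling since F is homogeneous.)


F(5,3,6) ≡ 2 (mod 7); P is NOT on the curve.

Evaluate F(5, 3, 6) term-by-term (mod 7).
  X**2 ↦ 1·25·1·1 = 25
  X*Y ↦ 1·5·3·1 = 15
  3*Y**2 ↦ 3·1·9·1 = 27
  3*Y*Z ↦ 3·1·3·6 = 54
Sum: F(5, 3, 6) = (25) + (15) + (27) + (54) = 121.
Reducing mod 7: 121 ≡ 2 (mod 7).
Since F(a, b, c) ≡ 2 ≠ 0 (mod 7), P does NOT lie on the curve.


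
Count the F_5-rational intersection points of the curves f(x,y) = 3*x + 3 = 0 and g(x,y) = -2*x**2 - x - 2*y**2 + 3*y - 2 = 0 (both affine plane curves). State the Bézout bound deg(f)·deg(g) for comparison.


Common zeros: {(4, 2)}; count = 1; Bézout bound = 2.

deg(f) = 1, deg(g) = 2, so Bézout bound = 2.
Scan x ∈ F_5. For each x, list the y ∈ F_5 with f(x, y) ≡ 0 and those with g(x, y) ≡ 0 (mod 5); the common zeros in that column are the intersection.
  x = 0: f ≡ 0 at y ∈ ∅; g ≡ 0 at y ∈ ∅; common: ∅.
  x = 1: f ≡ 0 at y ∈ ∅; g ≡ 0 at y ∈ {0, 4}; common: ∅.
  x = 2: f ≡ 0 at y ∈ ∅; g ≡ 0 at y ∈ ∅; common: ∅.
  x = 3: f ≡ 0 at y ∈ ∅; g ≡ 0 at y ∈ {2}; common: ∅.
  x = 4: f ≡ 0 at y ∈ {0, 1, 2, 3, 4}; g ≡ 0 at y ∈ {2}; common: {2}.
Collecting: common zeros = {(4, 2)}, so the count is 1.
Comparison with the Bézout bound: 1 ≤ 2 = deg(f)·deg(g), as expected for curves with no common component (the affine F_5-count falls short of the bound because intersections may lie at infinity, over extension fields, or carry multiplicity).


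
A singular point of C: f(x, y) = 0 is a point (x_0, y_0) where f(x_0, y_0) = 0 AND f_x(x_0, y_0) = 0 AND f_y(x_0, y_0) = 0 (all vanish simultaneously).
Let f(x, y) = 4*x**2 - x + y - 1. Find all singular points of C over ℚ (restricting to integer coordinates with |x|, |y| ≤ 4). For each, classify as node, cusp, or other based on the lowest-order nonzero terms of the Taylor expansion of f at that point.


No singular points in the scanned grid; C is smooth there.

Compute partial derivatives:
  f_x = 8*x - 1.
  f_y = 1.
f_y = 1 is a nonzero constant, so f_y never vanishes: no point (x, y) can satisfy f = f_x = f_y = 0. In particular no (x, y) ∈ {−4, ..., 4}² is singular; the curve is smooth.


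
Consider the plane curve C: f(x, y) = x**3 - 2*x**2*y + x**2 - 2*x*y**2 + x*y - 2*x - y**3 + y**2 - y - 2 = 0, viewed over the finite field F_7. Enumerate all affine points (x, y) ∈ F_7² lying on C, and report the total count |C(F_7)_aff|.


Affine F_7-points: {(1, 6), (2, 2), (3, 0), (4, 0), (6, 0), (6, 5)}; count = 6.

For each of the 49 pairs (x, y) ∈ F_7², evaluate f(x, y) mod 7. Record the zeros.
  x = 0: [0↦5, 1↦4, 2↦6, 3↦5, 4↦2, 5↦5, 6↦1]  zeros at y ∈ ∅
  x = 1: [0↦5, 1↦1, 2↦3, 3↦5, 4↦1, 5↦6, 6↦0]  zeros at y ∈ {6}
  x = 2: [0↦6, 1↦2, 2↦0, 3↦1, 4↦6, 5↦2, 6↦4]  zeros at y ∈ {2}
  x = 3: [0↦0, 1↦6, 2↦3, 3↦6, 4↦2, 5↦6, 6↦5]  zeros at y ∈ {0}
  x = 4: [0↦0, 1↦5, 2↦4, 3↦5, 4↦2, 5↦3, 6↦2]  zeros at y ∈ {0}
  x = 5: [0↦5, 1↦5, 2↦2, 3↦4, 4↦5, 5↦6, 6↦1]  zeros at y ∈ ∅
  x = 6: [0↦0, 1↦5, 2↦3, 3↦2, 4↦3, 5↦0, 6↦1]  zeros at y ∈ {0, 5}
Collecting zeros: affine points = {(1, 6), (2, 2), (3, 0), (4, 0), (6, 0), (6, 5)}.
Total count |C(F_7)_aff| = 6.


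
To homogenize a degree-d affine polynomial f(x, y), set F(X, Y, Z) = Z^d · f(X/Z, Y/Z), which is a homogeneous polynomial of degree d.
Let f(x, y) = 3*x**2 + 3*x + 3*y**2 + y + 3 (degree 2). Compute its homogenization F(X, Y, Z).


F(X, Y, Z) = 3*X**2 + 3*X*Z + 3*Y**2 + Y*Z + 3*Z**2

deg(f) = 2.
Substitute x = X/Z, y = Y/Z into f, then multiply by Z^2.
  monomial 3·x^2·y^0 ↦ 3·X^2·Y^0·Z^0.
  monomial 3·x^1·y^0 ↦ 3·X^1·Y^0·Z^1.
  monomial 3·x^0·y^2 ↦ 3·X^0·Y^2·Z^0.
  monomial 1·x^0·y^1 ↦ 1·X^0·Y^1·Z^1.
  monomial 3·x^0·y^0 ↦ 3·X^0·Y^0·Z^2.
Collecting: F(X, Y, Z) = 3*X**2 + 3*X*Z + 3*Y**2 + Y*Z + 3*Z**2.


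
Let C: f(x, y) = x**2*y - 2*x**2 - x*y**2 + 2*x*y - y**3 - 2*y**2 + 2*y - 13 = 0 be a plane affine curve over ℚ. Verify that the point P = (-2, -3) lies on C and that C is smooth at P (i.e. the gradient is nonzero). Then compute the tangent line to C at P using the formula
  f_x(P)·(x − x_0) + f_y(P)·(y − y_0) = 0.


Tangent line at P: 5*x - 25*y - 65 = 0.

Step 1: f(-2, -3) = 0, so P lies on C.
Step 2: partial derivatives
  f_x(x, y) = 2*x*y - 4*x - y**2 + 2*y, f_y(x, y) = x**2 - 2*x*y + 2*x - 3*y**2 - 4*y + 2.
  f_x(P) = 5, f_y(P) = -25 (gradient nonzero, so P is smooth).
Step 3: tangent line at P: 5·(x − -2) + -25·(y − -3) = 0.
Expanding: 5*x - 25*y - 65 = 0.


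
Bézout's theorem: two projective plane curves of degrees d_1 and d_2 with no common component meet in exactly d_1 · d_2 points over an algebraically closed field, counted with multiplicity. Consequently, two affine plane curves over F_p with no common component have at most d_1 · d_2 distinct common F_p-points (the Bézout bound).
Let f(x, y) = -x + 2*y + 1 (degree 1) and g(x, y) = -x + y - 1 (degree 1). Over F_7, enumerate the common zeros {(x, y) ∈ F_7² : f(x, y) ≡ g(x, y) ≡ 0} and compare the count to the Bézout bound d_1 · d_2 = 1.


Common zeros: {(4, 5)}; count = 1; Bézout bound = 1.

deg(f) = 1, deg(g) = 1, so Bézout bound = 1.
Scan x ∈ F_7. For each x, list the y ∈ F_7 with f(x, y) ≡ 0 and those with g(x, y) ≡ 0 (mod 7); the common zeros in that column are the intersection.
  x = 0: f ≡ 0 at y ∈ {3}; g ≡ 0 at y ∈ {1}; common: ∅.
  x = 1: f ≡ 0 at y ∈ {0}; g ≡ 0 at y ∈ {2}; common: ∅.
  x = 2: f ≡ 0 at y ∈ {4}; g ≡ 0 at y ∈ {3}; common: ∅.
  x = 3: f ≡ 0 at y ∈ {1}; g ≡ 0 at y ∈ {4}; common: ∅.
  x = 4: f ≡ 0 at y ∈ {5}; g ≡ 0 at y ∈ {5}; common: {5}.
  x = 5: f ≡ 0 at y ∈ {2}; g ≡ 0 at y ∈ {6}; common: ∅.
  x = 6: f ≡ 0 at y ∈ {6}; g ≡ 0 at y ∈ {0}; common: ∅.
Collecting: common zeros = {(4, 5)}, so the count is 1.
Comparison with the Bézout bound: 1 ≤ 1 = deg(f)·deg(g), as expected for curves with no common component (the bound is attained).


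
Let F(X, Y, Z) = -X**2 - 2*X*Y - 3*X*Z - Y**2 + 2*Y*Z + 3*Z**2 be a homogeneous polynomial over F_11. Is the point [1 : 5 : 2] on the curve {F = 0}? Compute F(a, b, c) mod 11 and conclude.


F(1,5,2) ≡ 1 (mod 11); P is NOT on the curve.

Evaluate F(1, 5, 2) term-by-term (mod 11).
  -X**2 ↦ -1·1·1·1 = -1
  -2*X*Y ↦ -2·1·5·1 = -10
  -3*X*Z ↦ -3·1·1·2 = -6
  -Y**2 ↦ -1·1·25·1 = -25
  2*Y*Z ↦ 2·1·5·2 = 20
  3*Z**2 ↦ 3·1·1·4 = 12
Sum: F(1, 5, 2) = (-1) + (-10) + (-6) + (-25) + (20) + (12) = -10.
Reducing mod 11: -10 ≡ 1 (mod 11).
Since F(a, b, c) ≡ 1 ≠ 0 (mod 11), P does NOT lie on the curve.


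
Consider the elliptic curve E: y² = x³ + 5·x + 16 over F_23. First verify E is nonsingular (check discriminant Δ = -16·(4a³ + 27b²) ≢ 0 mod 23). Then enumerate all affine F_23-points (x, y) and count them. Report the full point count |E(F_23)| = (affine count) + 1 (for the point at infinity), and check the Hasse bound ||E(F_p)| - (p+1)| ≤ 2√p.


Affine points = {(0, 4), (0, 19), (3, 9), (3, 14), (4, 10), (4, 13), (6, 3), (6, 20), (7, 7), (7, 16), (8, 4), (8, 19), (9, 10), (9, 13), (10, 10), (10, 13), (13, 1), (13, 22), (14, 1), (14, 22), (15, 4), (15, 19), (16, 11), (16, 12), (17, 0), (18, 2), (18, 21), (19, 1), (19, 22)}; affine count = 29; |E(F_23)| = 30.

Discriminant check: Δ ∝ 4a³ + 27b² = 4·5³ + 27·16² = 4·125 + 27·256 ≡ 6 (mod 23). Nonzero ⇒ E is nonsingular.
For each x ∈ F_23, compute rhs = x³ + 5·x + 16 mod 23, then count y ∈ F_23 with y² ≡ rhs.
  x = 0: rhs = 16, matching y values: 4, 19 (2 points).
  x = 1: rhs = 22, matching y values: none (0 points).
  x = 2: rhs = 11, matching y values: none (0 points).
  x = 3: rhs = 12, matching y values: 9, 14 (2 points).
  x = 4: rhs = 8, matching y values: 10, 13 (2 points).
  x = 5: rhs = 5, matching y values: none (0 points).
  x = 6: rhs = 9, matching y values: 3, 20 (2 points).
  x = 7: rhs = 3, matching y values: 7, 16 (2 points).
  x = 8: rhs = 16, matching y values: 4, 19 (2 points).
  x = 9: rhs = 8, matching y values: 10, 13 (2 points).
  x = 10: rhs = 8, matching y values: 10, 13 (2 points).
  x = 11: rhs = 22, matching y values: none (0 points).
  x = 12: rhs = 10, matching y values: none (0 points).
  x = 13: rhs = 1, matching y values: 1, 22 (2 points).
  x = 14: rhs = 1, matching y values: 1, 22 (2 points).
  x = 15: rhs = 16, matching y values: 4, 19 (2 points).
  x = 16: rhs = 6, matching y values: 11, 12 (2 points).
  x = 17: rhs = 0, matching y values: 0 (1 points).
  x = 18: rhs = 4, matching y values: 2, 21 (2 points).
  x = 19: rhs = 1, matching y values: 1, 22 (2 points).
  x = 20: rhs = 20, matching y values: none (0 points).
  x = 21: rhs = 21, matching y values: none (0 points).
  x = 22: rhs = 10, matching y values: none (0 points).
Total affine count: 29.
Full point count |E(F_23)| = 29 + 1 = 30.
Hasse bound: |30 − (23+1)| = |6| = 6 ≤ 2√23 ≈ 9.5917 ✓.


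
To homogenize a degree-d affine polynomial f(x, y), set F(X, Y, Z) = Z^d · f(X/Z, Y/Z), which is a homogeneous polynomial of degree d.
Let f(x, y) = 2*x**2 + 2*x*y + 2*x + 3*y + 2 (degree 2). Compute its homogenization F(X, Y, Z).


F(X, Y, Z) = 2*X**2 + 2*X*Y + 2*X*Z + 3*Y*Z + 2*Z**2

deg(f) = 2.
Substitute x = X/Z, y = Y/Z into f, then multiply by Z^2.
  monomial 2·x^2·y^0 ↦ 2·X^2·Y^0·Z^0.
  monomial 2·x^1·y^1 ↦ 2·X^1·Y^1·Z^0.
  monomial 2·x^1·y^0 ↦ 2·X^1·Y^0·Z^1.
  monomial 3·x^0·y^1 ↦ 3·X^0·Y^1·Z^1.
  monomial 2·x^0·y^0 ↦ 2·X^0·Y^0·Z^2.
Collecting: F(X, Y, Z) = 2*X**2 + 2*X*Y + 2*X*Z + 3*Y*Z + 2*Z**2.


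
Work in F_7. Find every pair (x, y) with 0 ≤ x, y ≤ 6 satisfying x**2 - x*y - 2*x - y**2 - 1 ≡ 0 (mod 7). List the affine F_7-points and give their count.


Affine F_7-points: {(1, 3), (2, 6), (4, 0), (4, 3), (5, 0), (5, 2), (6, 2), (6, 6)}; count = 8.

For each of the 49 pairs (x, y) ∈ F_7², evaluate f(x, y) mod 7. Record the zeros.
  x = 0: [0↦6, 1↦5, 2↦2, 3↦4, 4↦4, 5↦2, 6↦5]  zeros at y ∈ ∅
  x = 1: [0↦5, 1↦3, 2↦6, 3↦0, 4↦6, 5↦3, 6↦5]  zeros at y ∈ {3}
  x = 2: [0↦6, 1↦3, 2↦5, 3↦5, 4↦3, 5↦6, 6↦0]  zeros at y ∈ {6}
  x = 3: [0↦2, 1↦5, 2↦6, 3↦5, 4↦2, 5↦4, 6↦4]  zeros at y ∈ ∅
  x = 4: [0↦0, 1↦2, 2↦2, 3↦0, 4↦3, 5↦4, 6↦3]  zeros at y ∈ {0, 3}
  x = 5: [0↦0, 1↦1, 2↦0, 3↦4, 4↦6, 5↦6, 6↦4]  zeros at y ∈ {0, 2}
  x = 6: [0↦2, 1↦2, 2↦0, 3↦3, 4↦4, 5↦3, 6↦0]  zeros at y ∈ {2, 6}
Collecting zeros: affine points = {(1, 3), (2, 6), (4, 0), (4, 3), (5, 0), (5, 2), (6, 2), (6, 6)}.
Total count |C(F_7)_aff| = 8.


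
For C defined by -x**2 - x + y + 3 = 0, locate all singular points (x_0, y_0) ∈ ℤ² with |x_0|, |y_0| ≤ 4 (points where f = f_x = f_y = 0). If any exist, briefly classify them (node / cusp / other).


No singular points in the scanned grid; C is smooth there.

Compute partial derivatives:
  f_x = -2*x - 1.
  f_y = 1.
f_y = 1 is a nonzero constant, so f_y never vanishes: no point (x, y) can satisfy f = f_x = f_y = 0. In particular no (x, y) ∈ {−4, ..., 4}² is singular; the curve is smooth.


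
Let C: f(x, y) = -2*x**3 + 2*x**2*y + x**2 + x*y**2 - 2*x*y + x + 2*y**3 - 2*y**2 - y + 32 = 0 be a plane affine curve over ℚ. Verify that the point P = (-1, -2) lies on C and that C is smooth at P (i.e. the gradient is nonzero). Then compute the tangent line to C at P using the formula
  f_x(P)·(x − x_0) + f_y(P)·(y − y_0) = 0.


Tangent line at P: 9*x + 39*y + 87 = 0.

Step 1: f(-1, -2) = 0, so P lies on C.
Step 2: partial derivatives
  f_x(x, y) = -6*x**2 + 4*x*y + 2*x + y**2 - 2*y + 1, f_y(x, y) = 2*x**2 + 2*x*y - 2*x + 6*y**2 - 4*y - 1.
  f_x(P) = 9, f_y(P) = 39 (gradient nonzero, so P is smooth).
Step 3: tangent line at P: 9·(x − -1) + 39·(y − -2) = 0.
Expanding: 9*x + 39*y + 87 = 0.


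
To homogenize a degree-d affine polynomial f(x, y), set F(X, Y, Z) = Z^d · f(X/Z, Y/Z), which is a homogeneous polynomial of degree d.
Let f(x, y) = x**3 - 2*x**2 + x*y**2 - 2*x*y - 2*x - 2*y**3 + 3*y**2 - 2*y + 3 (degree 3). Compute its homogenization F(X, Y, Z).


F(X, Y, Z) = X**3 - 2*X**2*Z + X*Y**2 - 2*X*Y*Z - 2*X*Z**2 - 2*Y**3 + 3*Y**2*Z - 2*Y*Z**2 + 3*Z**3

deg(f) = 3.
Substitute x = X/Z, y = Y/Z into f, then multiply by Z^3.
  monomial 1·x^3·y^0 ↦ 1·X^3·Y^0·Z^0.
  monomial -2·x^2·y^0 ↦ -2·X^2·Y^0·Z^1.
  monomial 1·x^1·y^2 ↦ 1·X^1·Y^2·Z^0.
  monomial -2·x^1·y^1 ↦ -2·X^1·Y^1·Z^1.
  monomial -2·x^1·y^0 ↦ -2·X^1·Y^0·Z^2.
  monomial -2·x^0·y^3 ↦ -2·X^0·Y^3·Z^0.
  monomial 3·x^0·y^2 ↦ 3·X^0·Y^2·Z^1.
  monomial -2·x^0·y^1 ↦ -2·X^0·Y^1·Z^2.
  monomial 3·x^0·y^0 ↦ 3·X^0·Y^0·Z^3.
Collecting: F(X, Y, Z) = X**3 - 2*X**2*Z + X*Y**2 - 2*X*Y*Z - 2*X*Z**2 - 2*Y**3 + 3*Y**2*Z - 2*Y*Z**2 + 3*Z**3.


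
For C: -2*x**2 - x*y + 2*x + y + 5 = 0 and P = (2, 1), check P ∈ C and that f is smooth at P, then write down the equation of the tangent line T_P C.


Tangent line at P: -7*x - y + 15 = 0.

Step 1: f(2, 1) = 0, so P lies on C.
Step 2: partial derivatives
  f_x(x, y) = -4*x - y + 2, f_y(x, y) = 1 - x.
  f_x(P) = -7, f_y(P) = -1 (gradient nonzero, so P is smooth).
Step 3: tangent line at P: -7·(x − 2) + -1·(y − 1) = 0.
Expanding: -7*x - y + 15 = 0.


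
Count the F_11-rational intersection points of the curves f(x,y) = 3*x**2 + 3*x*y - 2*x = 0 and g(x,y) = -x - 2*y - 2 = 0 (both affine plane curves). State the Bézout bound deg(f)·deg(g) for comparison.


Common zeros: {(0, 10), (7, 1)}; count = 2; Bézout bound = 2.

deg(f) = 2, deg(g) = 1, so Bézout bound = 2.
Scan x ∈ F_11. For each x, list the y ∈ F_11 with f(x, y) ≡ 0 and those with g(x, y) ≡ 0 (mod 11); the common zeros in that column are the intersection.
  x = 0: f ≡ 0 at y ∈ {0, 1, 2, 3, 4, 5, 6, 7, 8, 9, 10}; g ≡ 0 at y ∈ {10}; common: {10}.
  x = 1: f ≡ 0 at y ∈ {7}; g ≡ 0 at y ∈ {4}; common: ∅.
  x = 2: f ≡ 0 at y ∈ {6}; g ≡ 0 at y ∈ {9}; common: ∅.
  x = 3: f ≡ 0 at y ∈ {5}; g ≡ 0 at y ∈ {3}; common: ∅.
  x = 4: f ≡ 0 at y ∈ {4}; g ≡ 0 at y ∈ {8}; common: ∅.
  x = 5: f ≡ 0 at y ∈ {3}; g ≡ 0 at y ∈ {2}; common: ∅.
  x = 6: f ≡ 0 at y ∈ {2}; g ≡ 0 at y ∈ {7}; common: ∅.
  x = 7: f ≡ 0 at y ∈ {1}; g ≡ 0 at y ∈ {1}; common: {1}.
  x = 8: f ≡ 0 at y ∈ {0}; g ≡ 0 at y ∈ {6}; common: ∅.
  x = 9: f ≡ 0 at y ∈ {10}; g ≡ 0 at y ∈ {0}; common: ∅.
  x = 10: f ≡ 0 at y ∈ {9}; g ≡ 0 at y ∈ {5}; common: ∅.
Collecting: common zeros = {(0, 10), (7, 1)}, so the count is 2.
Comparison with the Bézout bound: 2 ≤ 2 = deg(f)·deg(g), as expected for curves with no common component (the bound is attained).


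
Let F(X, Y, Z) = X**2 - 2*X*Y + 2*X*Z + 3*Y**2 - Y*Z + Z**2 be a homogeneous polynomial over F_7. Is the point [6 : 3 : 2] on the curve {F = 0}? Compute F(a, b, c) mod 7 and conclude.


F(6,3,2) ≡ 0 (mod 7); P is on the curve.

Evaluate F(6, 3, 2) term-by-term (mod 7).
  X**2 ↦ 1·36·1·1 = 36
  -2*X*Y ↦ -2·6·3·1 = -36
  2*X*Z ↦ 2·6·1·2 = 24
  3*Y**2 ↦ 3·1·9·1 = 27
  -Y*Z ↦ -1·1·3·2 = -6
  Z**2 ↦ 1·1·1·4 = 4
Sum: F(6, 3, 2) = (36) + (-36) + (24) + (27) + (-6) + (4) = 49.
Reducing mod 7: 49 ≡ 0 (mod 7).
Since F(a, b, c) ≡ 0 (mod 7), P lies on the curve.


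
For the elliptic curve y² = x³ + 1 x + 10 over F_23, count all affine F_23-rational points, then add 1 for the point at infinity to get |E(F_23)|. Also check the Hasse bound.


Affine points = {(1, 9), (1, 14), (4, 3), (4, 20), (5, 5), (5, 18), (6, 5), (6, 18), (8, 1), (8, 22), (9, 9), (9, 14), (10, 10), (10, 13), (11, 8), (11, 15), (12, 5), (12, 18), (13, 9), (13, 14), (14, 10), (14, 13), (17, 8), (17, 15), (18, 8), (18, 15), (20, 7), (20, 16), (21, 0), (22, 10), (22, 13)}; affine count = 31; |E(F_23)| = 32.

Discriminant check: Δ ∝ 4a³ + 27b² = 4·1³ + 27·10² = 4·1 + 27·100 ≡ 13 (mod 23). Nonzero ⇒ E is nonsingular.
For each x ∈ F_23, compute rhs = x³ + 1·x + 10 mod 23, then count y ∈ F_23 with y² ≡ rhs.
  x = 0: rhs = 10, matching y values: none (0 points).
  x = 1: rhs = 12, matching y values: 9, 14 (2 points).
  x = 2: rhs = 20, matching y values: none (0 points).
  x = 3: rhs = 17, matching y values: none (0 points).
  x = 4: rhs = 9, matching y values: 3, 20 (2 points).
  x = 5: rhs = 2, matching y values: 5, 18 (2 points).
  x = 6: rhs = 2, matching y values: 5, 18 (2 points).
  x = 7: rhs = 15, matching y values: none (0 points).
  x = 8: rhs = 1, matching y values: 1, 22 (2 points).
  x = 9: rhs = 12, matching y values: 9, 14 (2 points).
  x = 10: rhs = 8, matching y values: 10, 13 (2 points).
  x = 11: rhs = 18, matching y values: 8, 15 (2 points).
  x = 12: rhs = 2, matching y values: 5, 18 (2 points).
  x = 13: rhs = 12, matching y values: 9, 14 (2 points).
  x = 14: rhs = 8, matching y values: 10, 13 (2 points).
  x = 15: rhs = 19, matching y values: none (0 points).
  x = 16: rhs = 5, matching y values: none (0 points).
  x = 17: rhs = 18, matching y values: 8, 15 (2 points).
  x = 18: rhs = 18, matching y values: 8, 15 (2 points).
  x = 19: rhs = 11, matching y values: none (0 points).
  x = 20: rhs = 3, matching y values: 7, 16 (2 points).
  x = 21: rhs = 0, matching y values: 0 (1 points).
  x = 22: rhs = 8, matching y values: 10, 13 (2 points).
Total affine count: 31.
Full point count |E(F_23)| = 31 + 1 = 32.
Hasse bound: |32 − (23+1)| = |8| = 8 ≤ 2√23 ≈ 9.5917 ✓.


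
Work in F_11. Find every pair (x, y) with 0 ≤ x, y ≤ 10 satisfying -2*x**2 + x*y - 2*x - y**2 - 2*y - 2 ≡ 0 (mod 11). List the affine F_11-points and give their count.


Affine F_11-points: {(4, 6), (4, 7), (5, 4), (5, 10), (7, 1), (7, 4), (9, 1), (9, 6), (10, 9), (10, 10)}; count = 10.

For each of the 121 pairs (x, y) ∈ F_11², evaluate f(x, y) mod 11. Record the zeros.
  x = 0: [0↦9, 1↦6, 2↦1, 3↦5, 4↦7, 5↦7, 6↦5, 7↦1, 8↦6, 9↦9, 10↦10]  zeros at y ∈ ∅
  x = 1: [0↦5, 1↦3, 2↦10, 3↦4, 4↦7, 5↦8, 6↦7, 7↦4, 8↦10, 9↦3, 10↦5]  zeros at y ∈ ∅
  x = 2: [0↦8, 1↦7, 2↦4, 3↦10, 4↦3, 5↦5, 6↦5, 7↦3, 8↦10, 9↦4, 10↦7]  zeros at y ∈ ∅
  x = 3: [0↦7, 1↦7, 2↦5, 3↦1, 4↦6, 5↦9, 6↦10, 7↦9, 8↦6, 9↦1, 10↦5]  zeros at y ∈ ∅
  x = 4: [0↦2, 1↦3, 2↦2, 3↦10, 4↦5, 5↦9, 6↦0, 7↦0, 8↦9, 9↦5, 10↦10]  zeros at y ∈ {6, 7}
  x = 5: [0↦4, 1↦6, 2↦6, 3↦4, 4↦0, 5↦5, 6↦8, 7↦9, 8↦8, 9↦5, 10↦0]  zeros at y ∈ {4, 10}
  x = 6: [0↦2, 1↦5, 2↦6, 3↦5, 4↦2, 5↦8, 6↦1, 7↦3, 8↦3, 9↦1, 10↦8]  zeros at y ∈ ∅
  x = 7: [0↦7, 1↦0, 2↦2, 3↦2, 4↦0, 5↦7, 6↦1, 7↦4, 8↦5, 9↦4, 10↦1]  zeros at y ∈ {1, 4}
  x = 8: [0↦8, 1↦2, 2↦5, 3↦6, 4↦5, 5↦2, 6↦8, 7↦1, 8↦3, 9↦3, 10↦1]  zeros at y ∈ ∅
  x = 9: [0↦5, 1↦0, 2↦4, 3↦6, 4↦6, 5↦4, 6↦0, 7↦5, 8↦8, 9↦9, 10↦8]  zeros at y ∈ {1, 6}
  x = 10: [0↦9, 1↦5, 2↦10, 3↦2, 4↦3, 5↦2, 6↦10, 7↦5, 8↦9, 9↦0, 10↦0]  zeros at y ∈ {9, 10}
Collecting zeros: affine points = {(4, 6), (4, 7), (5, 4), (5, 10), (7, 1), (7, 4), (9, 1), (9, 6), (10, 9), (10, 10)}.
Total count |C(F_11)_aff| = 10.


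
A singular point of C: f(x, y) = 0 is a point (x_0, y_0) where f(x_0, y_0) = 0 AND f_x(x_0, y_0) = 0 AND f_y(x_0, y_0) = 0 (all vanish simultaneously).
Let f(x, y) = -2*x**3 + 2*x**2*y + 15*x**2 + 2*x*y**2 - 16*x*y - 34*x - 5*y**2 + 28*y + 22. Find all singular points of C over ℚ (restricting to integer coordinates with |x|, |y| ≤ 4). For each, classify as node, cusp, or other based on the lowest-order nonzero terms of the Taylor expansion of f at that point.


Singular points: {(3, 1)}; classification: node.

Compute partial derivatives:
  f_x = -6*x**2 + 4*x*y + 30*x + 2*y**2 - 16*y - 34.
  f_y = 2*x**2 + 4*x*y - 16*x - 10*y + 28.
Scan x_0 ∈ {−4, ..., 4}. For each x_0, f_y(x_0, y) is a polynomial in y; find its integer roots y ∈ {−4, ..., 4}, then test f_x and f at those candidates.
  x = -4: f_y(-4, y) = 124 - 26*y; no integer root y with |y| ≤ 4.
  x = -3: f_y(-3, y) = 94 - 22*y; no integer root y with |y| ≤ 4.
  x = -2: f_y(-2, y) = 68 - 18*y; no integer root y with |y| ≤ 4.
  x = -1: f_y(-1, y) = 46 - 14*y; no integer root y with |y| ≤ 4.
  x = 0: f_y(0, y) = 28 - 10*y; no integer root y with |y| ≤ 4.
  x = 1: f_y(1, y) = 14 - 6*y; no integer root y with |y| ≤ 4.
  x = 2: f_y(2, y) = 4 - 2*y; vanishes at y ∈ {2}. (2, 2): f_x = -6 ≠ 0.
  x = 3: f_y(3, y) = 2*y - 2; vanishes at y ∈ {1}. (3, 1): f_x = 0, f = 0 — SINGULAR.
  x = 4: f_y(4, y) = 6*y - 4; no integer root y with |y| ≤ 4.
Only singular point on the grid: (3, 1).
Classify: substitute x = 3 + u, y = 1 + v and expand: f = -2*u**3 + 2*u**2*v - u**2 + 2*u*v**2 + v**2.
No constant or linear terms (consistent with a singular point). Quadratic part: -u**2 + v**2. Cubic part: -2*u**3 + 2*u**2*v + 2*u*v**2.
The quadratic part v**2 - u**2 = (v − u)(v + u) splits into two distinct linear factors, so there are two distinct tangent lines y − 1 = ±(x − 3) — this is a node (ordinary double point).
Classification: node.


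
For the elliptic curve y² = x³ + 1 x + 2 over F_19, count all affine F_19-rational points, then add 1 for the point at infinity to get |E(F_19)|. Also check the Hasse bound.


Affine points = {(1, 2), (1, 17), (8, 3), (8, 16), (10, 9), (10, 10), (14, 9), (14, 10), (17, 7), (17, 12), (18, 0)}; affine count = 11; |E(F_19)| = 12.

Discriminant check: Δ ∝ 4a³ + 27b² = 4·1³ + 27·2² = 4·1 + 27·4 ≡ 17 (mod 19). Nonzero ⇒ E is nonsingular.
For each x ∈ F_19, compute rhs = x³ + 1·x + 2 mod 19, then count y ∈ F_19 with y² ≡ rhs.
  x = 0: rhs = 2, matching y values: none (0 points).
  x = 1: rhs = 4, matching y values: 2, 17 (2 points).
  x = 2: rhs = 12, matching y values: none (0 points).
  x = 3: rhs = 13, matching y values: none (0 points).
  x = 4: rhs = 13, matching y values: none (0 points).
  x = 5: rhs = 18, matching y values: none (0 points).
  x = 6: rhs = 15, matching y values: none (0 points).
  x = 7: rhs = 10, matching y values: none (0 points).
  x = 8: rhs = 9, matching y values: 3, 16 (2 points).
  x = 9: rhs = 18, matching y values: none (0 points).
  x = 10: rhs = 5, matching y values: 9, 10 (2 points).
  x = 11: rhs = 14, matching y values: none (0 points).
  x = 12: rhs = 13, matching y values: none (0 points).
  x = 13: rhs = 8, matching y values: none (0 points).
  x = 14: rhs = 5, matching y values: 9, 10 (2 points).
  x = 15: rhs = 10, matching y values: none (0 points).
  x = 16: rhs = 10, matching y values: none (0 points).
  x = 17: rhs = 11, matching y values: 7, 12 (2 points).
  x = 18: rhs = 0, matching y values: 0 (1 points).
Total affine count: 11.
Full point count |E(F_19)| = 11 + 1 = 12.
Hasse bound: |12 − (19+1)| = |-8| = 8 ≤ 2√19 ≈ 8.7178 ✓.


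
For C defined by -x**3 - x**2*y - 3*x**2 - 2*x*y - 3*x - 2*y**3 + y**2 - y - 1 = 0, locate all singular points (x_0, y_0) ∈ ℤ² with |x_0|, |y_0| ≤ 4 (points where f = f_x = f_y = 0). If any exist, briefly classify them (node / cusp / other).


Singular points: {(-1, 0)}; classification: cusp.

Compute partial derivatives:
  f_x = -3*x**2 - 2*x*y - 6*x - 2*y - 3.
  f_y = -x**2 - 2*x - 6*y**2 + 2*y - 1.
Scan x_0 ∈ {−4, ..., 4}. For each x_0, f_y(x_0, y) is a polynomial in y; find its integer roots y ∈ {−4, ..., 4}, then test f_x and f at those candidates.
  x = -4: f_y(-4, y) = -6*y**2 + 2*y - 9; no integer root y with |y| ≤ 4.
  x = -3: f_y(-3, y) = -6*y**2 + 2*y - 4; no integer root y with |y| ≤ 4.
  x = -2: f_y(-2, y) = -6*y**2 + 2*y - 1; no integer root y with |y| ≤ 4.
  x = -1: f_y(-1, y) = -6*y**2 + 2*y; vanishes at y ∈ {0}. (-1, 0): f_x = 0, f = 0 — SINGULAR.
  x = 0: f_y(0, y) = -6*y**2 + 2*y - 1; no integer root y with |y| ≤ 4.
  x = 1: f_y(1, y) = -6*y**2 + 2*y - 4; no integer root y with |y| ≤ 4.
  x = 2: f_y(2, y) = -6*y**2 + 2*y - 9; no integer root y with |y| ≤ 4.
  x = 3: f_y(3, y) = -6*y**2 + 2*y - 16; no integer root y with |y| ≤ 4.
  x = 4: f_y(4, y) = -6*y**2 + 2*y - 25; no integer root y with |y| ≤ 4.
Only singular point on the grid: (-1, 0).
Classify: substitute x = -1 + u, y = 0 + v and expand: f = -u**3 - u**2*v - 2*v**3 + v**2.
No constant or linear terms (consistent with a singular point). Quadratic part: v**2. Cubic part: -u**3 - u**2*v - 2*v**3.
The quadratic part v**2 is a perfect square, so there is a single (double) tangent line v = 0, i.e. y = 0. Restricting the cubic part to that line (v = 0) leaves -u**3 ≠ 0, so f is not divisible by v and the branch is v² ≈ u**3 to lowest order — this is a cusp.
Classification: cusp.


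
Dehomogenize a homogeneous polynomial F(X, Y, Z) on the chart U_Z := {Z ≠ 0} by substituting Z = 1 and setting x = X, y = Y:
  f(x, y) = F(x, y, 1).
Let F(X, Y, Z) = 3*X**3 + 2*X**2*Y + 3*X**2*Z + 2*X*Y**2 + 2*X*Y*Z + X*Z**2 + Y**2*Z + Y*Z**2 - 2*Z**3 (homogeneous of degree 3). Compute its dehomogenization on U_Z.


f(x, y) = 3*x**3 + 2*x**2*y + 3*x**2 + 2*x*y**2 + 2*x*y + x + y**2 + y - 2

On U_Z we set Z = 1. Each monomial c·X^i·Y^j·Z^k in F becomes c·x^i·y^j·1^k = c·x^i·y^j.
Substituting Z = 1: F(X, Y, 1) = 3*x**3 + 2*x**2*y + 3*x**2 + 2*x*y**2 + 2*x*y + x + y**2 + y - 2.
Note: deg(f) ≤ deg(F) = 3; strict inequality happens when F is divisible by Z (lost terms).


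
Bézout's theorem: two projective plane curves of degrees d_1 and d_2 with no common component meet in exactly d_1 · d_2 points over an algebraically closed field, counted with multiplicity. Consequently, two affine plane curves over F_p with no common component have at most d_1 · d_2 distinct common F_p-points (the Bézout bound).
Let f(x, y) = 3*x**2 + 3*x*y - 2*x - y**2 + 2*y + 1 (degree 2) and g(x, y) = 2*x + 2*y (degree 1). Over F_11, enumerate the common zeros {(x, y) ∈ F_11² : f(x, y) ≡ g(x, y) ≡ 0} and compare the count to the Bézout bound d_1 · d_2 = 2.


Common zeros: {(2, 9), (5, 6)}; count = 2; Bézout bound = 2.

deg(f) = 2, deg(g) = 1, so Bézout bound = 2.
Scan x ∈ F_11. For each x, list the y ∈ F_11 with f(x, y) ≡ 0 and those with g(x, y) ≡ 0 (mod 11); the common zeros in that column are the intersection.
  x = 0: f ≡ 0 at y ∈ ∅; g ≡ 0 at y ∈ {0}; common: ∅.
  x = 1: f ≡ 0 at y ∈ {8}; g ≡ 0 at y ∈ {10}; common: ∅.
  x = 2: f ≡ 0 at y ∈ {9, 10}; g ≡ 0 at y ∈ {9}; common: {9}.
  x = 3: f ≡ 0 at y ∈ {0}; g ≡ 0 at y ∈ {8}; common: ∅.
  x = 4: f ≡ 0 at y ∈ ∅; g ≡ 0 at y ∈ {7}; common: ∅.
  x = 5: f ≡ 0 at y ∈ {0, 6}; g ≡ 0 at y ∈ {6}; common: {6}.
  x = 6: f ≡ 0 at y ∈ ∅; g ≡ 0 at y ∈ {5}; common: ∅.
  x = 7: f ≡ 0 at y ∈ {2, 10}; g ≡ 0 at y ∈ {4}; common: ∅.
  x = 8: f ≡ 0 at y ∈ {6, 9}; g ≡ 0 at y ∈ {3}; common: ∅.
  x = 9: f ≡ 0 at y ∈ ∅; g ≡ 0 at y ∈ {2}; common: ∅.
  x = 10: f ≡ 0 at y ∈ {2, 8}; g ≡ 0 at y ∈ {1}; common: ∅.
Collecting: common zeros = {(2, 9), (5, 6)}, so the count is 2.
Comparison with the Bézout bound: 2 ≤ 2 = deg(f)·deg(g), as expected for curves with no common component (the bound is attained).


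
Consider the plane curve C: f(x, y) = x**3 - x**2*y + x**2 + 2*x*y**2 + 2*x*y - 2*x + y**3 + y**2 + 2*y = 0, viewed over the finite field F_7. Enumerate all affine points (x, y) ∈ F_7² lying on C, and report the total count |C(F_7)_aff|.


Affine F_7-points: {(0, 0), (0, 3), (1, 0), (1, 1), (1, 3), (4, 5), (5, 0)}; count = 7.

For each of the 49 pairs (x, y) ∈ F_7², evaluate f(x, y) mod 7. Record the zeros.
  x = 0: [0↦0, 1↦4, 2↦2, 3↦0, 4↦4, 5↦6, 6↦5]  zeros at y ∈ {0, 3}
  x = 1: [0↦0, 1↦0, 2↦5, 3↦0, 4↦5, 5↦5, 6↦6]  zeros at y ∈ {0, 1, 3}
  x = 2: [0↦1, 1↦2, 2↦5, 3↦2, 4↦6, 5↦2, 6↦3]  zeros at y ∈ ∅
  x = 3: [0↦2, 1↦2, 2↦1, 3↦5, 4↦6, 5↦3, 6↦2]  zeros at y ∈ ∅
  x = 4: [0↦2, 1↦6, 2↦6, 3↦1, 4↦4, 5↦0, 6↦2]  zeros at y ∈ {5}
  x = 5: [0↦0, 1↦6, 2↦5, 3↦3, 4↦6, 5↦6, 6↦2]  zeros at y ∈ {0}
  x = 6: [0↦2, 1↦1, 2↦4, 3↦3, 4↦4, 5↦6, 6↦1]  zeros at y ∈ ∅
Collecting zeros: affine points = {(0, 0), (0, 3), (1, 0), (1, 1), (1, 3), (4, 5), (5, 0)}.
Total count |C(F_7)_aff| = 7.


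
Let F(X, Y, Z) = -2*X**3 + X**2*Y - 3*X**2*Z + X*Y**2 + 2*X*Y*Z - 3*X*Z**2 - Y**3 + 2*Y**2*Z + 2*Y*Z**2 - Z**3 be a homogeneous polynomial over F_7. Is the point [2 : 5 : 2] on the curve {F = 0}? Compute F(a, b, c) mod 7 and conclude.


F(2,5,2) ≡ 4 (mod 7); P is NOT on the curve.

Evaluate F(2, 5, 2) term-by-term (mod 7).
  -2*X**3 ↦ -2·8·1·1 = -16
  X**2*Y ↦ 1·4·5·1 = 20
  -3*X**2*Z ↦ -3·4·1·2 = -24
  X*Y**2 ↦ 1·2·25·1 = 50
  2*X*Y*Z ↦ 2·2·5·2 = 40
  -3*X*Z**2 ↦ -3·2·1·4 = -24
  -Y**3 ↦ -1·1·125·1 = -125
  2*Y**2*Z ↦ 2·1·25·2 = 100
  2*Y*Z**2 ↦ 2·1·5·4 = 40
  -Z**3 ↦ -1·1·1·8 = -8
Sum: F(2, 5, 2) = (-16) + (20) + (-24) + (50) + (40) + (-24) + (-125) + (100) + (40) + (-8) = 53.
Reducing mod 7: 53 ≡ 4 (mod 7).
Since F(a, b, c) ≡ 4 ≠ 0 (mod 7), P does NOT lie on the curve.


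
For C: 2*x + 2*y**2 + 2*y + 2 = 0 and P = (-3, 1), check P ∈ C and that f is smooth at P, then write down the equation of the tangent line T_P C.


Tangent line at P: 2*x + 6*y = 0.

Step 1: f(-3, 1) = 0, so P lies on C.
Step 2: partial derivatives
  f_x(x, y) = 2, f_y(x, y) = 4*y + 2.
  f_x(P) = 2, f_y(P) = 6 (gradient nonzero, so P is smooth).
Step 3: tangent line at P: 2·(x − -3) + 6·(y − 1) = 0.
Expanding: 2*x + 6*y = 0.


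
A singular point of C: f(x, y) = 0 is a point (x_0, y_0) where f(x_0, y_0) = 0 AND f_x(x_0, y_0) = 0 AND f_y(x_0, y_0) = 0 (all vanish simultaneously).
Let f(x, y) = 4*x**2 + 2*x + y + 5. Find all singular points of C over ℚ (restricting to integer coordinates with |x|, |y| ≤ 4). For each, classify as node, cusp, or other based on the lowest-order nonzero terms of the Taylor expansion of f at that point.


No singular points in the scanned grid; C is smooth there.

Compute partial derivatives:
  f_x = 8*x + 2.
  f_y = 1.
f_y = 1 is a nonzero constant, so f_y never vanishes: no point (x, y) can satisfy f = f_x = f_y = 0. In particular no (x, y) ∈ {−4, ..., 4}² is singular; the curve is smooth.
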